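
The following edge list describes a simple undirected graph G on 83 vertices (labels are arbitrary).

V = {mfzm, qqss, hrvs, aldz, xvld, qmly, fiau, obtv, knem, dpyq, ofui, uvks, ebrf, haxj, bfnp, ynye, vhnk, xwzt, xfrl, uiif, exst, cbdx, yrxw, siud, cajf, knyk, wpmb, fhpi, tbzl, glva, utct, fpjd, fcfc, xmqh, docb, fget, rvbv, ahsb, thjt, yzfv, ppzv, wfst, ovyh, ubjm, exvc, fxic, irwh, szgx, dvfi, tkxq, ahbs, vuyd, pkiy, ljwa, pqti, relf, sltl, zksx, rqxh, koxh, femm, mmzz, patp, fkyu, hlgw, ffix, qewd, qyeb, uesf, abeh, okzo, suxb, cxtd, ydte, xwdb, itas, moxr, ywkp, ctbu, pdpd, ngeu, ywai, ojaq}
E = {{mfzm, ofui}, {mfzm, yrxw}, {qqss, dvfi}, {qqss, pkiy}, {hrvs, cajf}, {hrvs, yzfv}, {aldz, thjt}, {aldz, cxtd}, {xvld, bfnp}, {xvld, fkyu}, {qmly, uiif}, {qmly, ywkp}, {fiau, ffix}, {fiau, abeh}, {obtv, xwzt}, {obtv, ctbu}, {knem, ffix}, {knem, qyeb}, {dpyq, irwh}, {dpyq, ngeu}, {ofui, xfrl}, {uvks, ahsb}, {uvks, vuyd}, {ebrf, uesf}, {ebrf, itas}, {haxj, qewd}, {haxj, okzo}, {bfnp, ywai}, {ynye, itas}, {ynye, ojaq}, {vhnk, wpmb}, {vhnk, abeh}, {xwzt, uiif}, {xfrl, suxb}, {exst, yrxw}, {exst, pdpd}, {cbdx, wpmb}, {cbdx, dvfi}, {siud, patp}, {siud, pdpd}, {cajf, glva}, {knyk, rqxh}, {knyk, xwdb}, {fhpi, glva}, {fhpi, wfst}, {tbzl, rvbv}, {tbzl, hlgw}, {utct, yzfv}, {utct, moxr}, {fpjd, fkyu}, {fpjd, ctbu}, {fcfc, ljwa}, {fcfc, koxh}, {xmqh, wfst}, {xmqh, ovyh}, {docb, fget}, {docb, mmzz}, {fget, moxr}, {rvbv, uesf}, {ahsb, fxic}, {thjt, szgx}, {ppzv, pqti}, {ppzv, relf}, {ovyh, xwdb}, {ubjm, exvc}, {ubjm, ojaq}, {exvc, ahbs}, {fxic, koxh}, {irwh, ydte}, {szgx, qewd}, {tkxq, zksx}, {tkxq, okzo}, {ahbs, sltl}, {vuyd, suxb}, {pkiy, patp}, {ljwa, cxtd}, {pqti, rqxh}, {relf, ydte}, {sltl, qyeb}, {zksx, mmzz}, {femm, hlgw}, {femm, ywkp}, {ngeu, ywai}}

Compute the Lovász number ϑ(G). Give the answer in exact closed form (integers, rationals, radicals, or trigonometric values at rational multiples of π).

83*cos(pi/83)/(cos(pi/83) + 1)

Vertex tkxq has 2 neighbors: zksx, okzo.
deg(ubjm) = 2; N(ubjm) = {exvc, ojaq}.
deg(wpmb) = 2; N(wpmb) = {vhnk, cbdx}.
deg(dpyq) = 2; N(dpyq) = {irwh, ngeu}.
2-regular, N=83; connected 2-regular on 83 ⇒ C_{83}.
A has 42 distinct eigenvalues ≈ [2.0, 1.99427, 1.97712, 1.94865, 1.90901, 1.85844, 1.79722, 1.72571, 1.64431, 1.5535, 1.45378, 1.34575, 1.23, 1.1072, 0.97807, 0.84333, 0.70376, 0.56016, 0.41335, 0.26418, 0.11349, -0.03785, -0.18897, -0.33901, -0.48711, -0.63242, -0.7741, -0.91135, -1.04338, -1.16944, -1.28879, -1.40077, -1.50472, -1.60005, -1.68622, -1.76273, -1.82914, -1.88507, -1.93021, -1.96429, -1.98712, -1.99857].
With N=83: ϑ(G) = 83·(-(-1)*2*cos(pi/83))/(2−(-2*cos(pi/83))) = 83*cos(pi/83)/(cos(pi/83) + 1).
≈ 41.4851326 (to 7 d.p.).
Sandwich: α(G)=41 ≤ ϑ(G)=83*cos(pi/83)/(cos(pi/83) + 1) ≤ χ(Ḡ)=42 (both strict).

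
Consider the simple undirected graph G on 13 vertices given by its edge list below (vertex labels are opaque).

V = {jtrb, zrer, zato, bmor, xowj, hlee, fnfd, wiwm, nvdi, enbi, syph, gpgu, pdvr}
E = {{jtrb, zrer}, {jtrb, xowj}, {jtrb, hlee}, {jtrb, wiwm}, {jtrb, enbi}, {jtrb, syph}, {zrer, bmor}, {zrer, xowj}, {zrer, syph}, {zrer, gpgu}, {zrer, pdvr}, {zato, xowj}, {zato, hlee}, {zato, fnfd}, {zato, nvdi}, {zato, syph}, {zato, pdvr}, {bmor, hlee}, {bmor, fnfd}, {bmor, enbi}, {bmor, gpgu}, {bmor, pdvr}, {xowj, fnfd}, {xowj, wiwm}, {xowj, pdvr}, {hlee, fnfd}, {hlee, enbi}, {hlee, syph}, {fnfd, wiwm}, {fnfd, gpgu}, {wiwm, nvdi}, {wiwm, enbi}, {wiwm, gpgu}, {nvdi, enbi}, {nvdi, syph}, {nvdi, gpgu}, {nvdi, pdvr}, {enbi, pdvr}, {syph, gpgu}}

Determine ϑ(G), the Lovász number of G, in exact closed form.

N(syph) = {jtrb, zrer, zato, hlee, nvdi, gpgu}, |N(syph)| = 6.
deg(zrer) = 6; N(zrer) = {jtrb, bmor, xowj, syph, gpgu, pdvr}.
deg(zato) = 6; N(zato) = {xowj, hlee, fnfd, nvdi, syph, pdvr}.
deg(bmor) = 6; N(bmor) = {zrer, hlee, fnfd, enbi, gpgu, pdvr}.
deg(v) = 6 for all v (|V|=13); SR(13,6,2,3) — a Paley graph.
The 3 distinct eigenvalues: [6.0, 1.3028, -2.3028].
ϑ = −N·λ_min/(λ_max−λ_min) = −13·(-sqrt(13)/2 - 1/2)/(6−(-sqrt(13)/2 - 1/2)) = sqrt(13).
ϑ(G) ≈ 3.605551275.

sqrt(13)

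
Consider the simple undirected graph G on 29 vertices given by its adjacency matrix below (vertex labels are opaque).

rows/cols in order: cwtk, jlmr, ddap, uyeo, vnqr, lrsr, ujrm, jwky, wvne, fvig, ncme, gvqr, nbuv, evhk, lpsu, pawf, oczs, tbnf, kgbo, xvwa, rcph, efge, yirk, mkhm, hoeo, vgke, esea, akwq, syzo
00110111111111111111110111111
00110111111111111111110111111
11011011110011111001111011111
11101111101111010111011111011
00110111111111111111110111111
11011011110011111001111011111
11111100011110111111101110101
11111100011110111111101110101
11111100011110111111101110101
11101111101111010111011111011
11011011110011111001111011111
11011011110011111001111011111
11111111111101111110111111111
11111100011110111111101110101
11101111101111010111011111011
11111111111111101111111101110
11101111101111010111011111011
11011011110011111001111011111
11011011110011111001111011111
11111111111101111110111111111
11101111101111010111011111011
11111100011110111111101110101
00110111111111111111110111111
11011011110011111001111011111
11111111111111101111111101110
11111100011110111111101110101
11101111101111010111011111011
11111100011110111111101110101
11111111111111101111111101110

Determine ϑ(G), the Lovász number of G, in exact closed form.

7

deg(evhk) = 22; N(evhk) = {cwtk, jlmr, ddap, uyeo, vnqr, lrsr, fvig, ncme, gvqr, nbuv, lpsu, pawf, oczs, tbnf, kgbo, xvwa, rcph, yirk, mkhm, hoeo, esea, syzo}.
Vertex wvne has 22 neighbors: cwtk, jlmr, ddap, uyeo, vnqr, lrsr, fvig, ncme, gvqr, nbuv, lpsu, pawf, oczs, tbnf, kgbo, xvwa, rcph, yirk, mkhm, hoeo, esea, syzo.
N(pawf) = {cwtk, jlmr, ddap, uyeo, vnqr, lrsr, ujrm, jwky, wvne, fvig, ncme, gvqr, nbuv, evhk, lpsu, oczs, tbnf, kgbo, xvwa, rcph, efge, yirk, mkhm, vgke, esea, akwq}, |N(pawf)| = 26.
Vertex mkhm has 22 neighbors: cwtk, jlmr, uyeo, vnqr, ujrm, jwky, wvne, fvig, nbuv, evhk, lpsu, pawf, oczs, xvwa, rcph, efge, yirk, hoeo, vgke, esea, akwq, syzo.
G = K_{7,7,6,4,3,2}: α = 7 = χ(Ḡ), so ϑ = 7.
≈ 7.00000000 (to 8 d.p.).
α=7, χ(Ḡ)=7; ϑ=7 lies between (collapsed).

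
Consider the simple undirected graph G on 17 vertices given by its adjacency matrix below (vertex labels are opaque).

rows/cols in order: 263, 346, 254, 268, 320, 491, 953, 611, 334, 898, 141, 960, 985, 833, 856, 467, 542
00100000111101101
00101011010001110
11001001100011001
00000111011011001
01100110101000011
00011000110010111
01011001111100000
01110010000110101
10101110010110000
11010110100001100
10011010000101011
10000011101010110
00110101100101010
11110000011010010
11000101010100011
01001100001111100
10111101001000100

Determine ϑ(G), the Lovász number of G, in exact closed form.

deg(960) = 8; N(960) = {263, 953, 611, 334, 141, 985, 856, 467}.
deg(263) = 8; N(263) = {254, 334, 898, 141, 960, 833, 856, 542}.
deg(985) = 8; N(985) = {254, 268, 491, 611, 334, 960, 833, 467}.
Vertex 467 has 8 neighbors: 346, 320, 491, 141, 960, 985, 833, 856.
deg(v) = 8 for all v (|V|=17); SR(17,8,3,4) — a Paley graph.
Distinct eigenvalues (to 3 d.p.): [8.0, 1.562, -2.562].
λ_max=8, λ_min=-sqrt(17)/2 - 1/2; ϑ = −17·λ_min/(λ_max−λ_min) = sqrt(17).
Numerically 4.1231.

sqrt(17)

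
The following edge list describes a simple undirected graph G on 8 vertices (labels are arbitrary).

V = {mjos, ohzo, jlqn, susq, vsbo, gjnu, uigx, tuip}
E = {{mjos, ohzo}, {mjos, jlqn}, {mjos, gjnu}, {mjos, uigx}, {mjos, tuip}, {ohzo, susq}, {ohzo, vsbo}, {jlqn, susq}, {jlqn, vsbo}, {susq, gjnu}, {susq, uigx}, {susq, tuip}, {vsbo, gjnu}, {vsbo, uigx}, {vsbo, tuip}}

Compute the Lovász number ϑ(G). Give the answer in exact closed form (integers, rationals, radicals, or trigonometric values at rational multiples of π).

N(susq) = {ohzo, jlqn, gjnu, uigx, tuip}, |N(susq)| = 5.
N(mjos) = {ohzo, jlqn, gjnu, uigx, tuip}, |N(mjos)| = 5.
Vertex uigx has 3 neighbors: mjos, susq, vsbo.
N(vsbo) = {ohzo, jlqn, gjnu, uigx, tuip}, |N(vsbo)| = 5.
Complete multipartite on [5, 3]: sandwich collapses at ϑ=5.
Numerically 5.00000000.
Check 5 ≤ 5 ≤ 5: collapsed.

5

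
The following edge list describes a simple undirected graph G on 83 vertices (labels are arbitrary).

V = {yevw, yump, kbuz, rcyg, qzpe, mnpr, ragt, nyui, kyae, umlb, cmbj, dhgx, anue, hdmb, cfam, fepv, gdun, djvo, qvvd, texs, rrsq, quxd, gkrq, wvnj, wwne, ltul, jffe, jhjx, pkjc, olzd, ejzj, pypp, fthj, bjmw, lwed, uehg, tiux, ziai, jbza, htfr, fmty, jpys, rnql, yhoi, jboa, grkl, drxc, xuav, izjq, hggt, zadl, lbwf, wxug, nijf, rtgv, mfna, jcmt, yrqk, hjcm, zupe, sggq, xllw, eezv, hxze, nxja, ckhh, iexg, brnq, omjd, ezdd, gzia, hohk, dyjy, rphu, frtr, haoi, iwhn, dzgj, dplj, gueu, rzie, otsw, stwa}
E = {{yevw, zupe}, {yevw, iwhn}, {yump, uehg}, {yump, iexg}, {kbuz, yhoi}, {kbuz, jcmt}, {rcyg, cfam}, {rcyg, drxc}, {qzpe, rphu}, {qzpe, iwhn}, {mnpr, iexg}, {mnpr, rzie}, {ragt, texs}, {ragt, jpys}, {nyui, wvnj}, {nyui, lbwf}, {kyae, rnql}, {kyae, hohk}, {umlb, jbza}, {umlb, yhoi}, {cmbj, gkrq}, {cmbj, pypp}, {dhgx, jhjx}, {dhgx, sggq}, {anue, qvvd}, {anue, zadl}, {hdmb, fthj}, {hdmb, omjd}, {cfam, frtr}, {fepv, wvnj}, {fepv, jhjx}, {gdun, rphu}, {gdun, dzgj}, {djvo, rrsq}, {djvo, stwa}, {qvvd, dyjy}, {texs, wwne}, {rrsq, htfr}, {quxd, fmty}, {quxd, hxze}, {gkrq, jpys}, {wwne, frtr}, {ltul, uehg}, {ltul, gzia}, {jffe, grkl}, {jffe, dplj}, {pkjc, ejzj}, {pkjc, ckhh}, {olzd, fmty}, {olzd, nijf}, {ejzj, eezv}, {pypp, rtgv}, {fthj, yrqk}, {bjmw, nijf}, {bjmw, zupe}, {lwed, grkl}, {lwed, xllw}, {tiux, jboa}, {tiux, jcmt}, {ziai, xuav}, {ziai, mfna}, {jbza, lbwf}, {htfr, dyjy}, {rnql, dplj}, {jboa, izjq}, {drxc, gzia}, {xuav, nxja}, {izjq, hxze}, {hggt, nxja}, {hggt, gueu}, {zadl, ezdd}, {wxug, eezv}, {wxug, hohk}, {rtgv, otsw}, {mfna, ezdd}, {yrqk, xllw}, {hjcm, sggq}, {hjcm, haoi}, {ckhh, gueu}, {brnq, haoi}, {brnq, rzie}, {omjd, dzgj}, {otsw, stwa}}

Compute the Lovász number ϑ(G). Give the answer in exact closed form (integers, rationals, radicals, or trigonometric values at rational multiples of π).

Vertex brnq has 2 neighbors: haoi, rzie.
Vertex jpys has 2 neighbors: ragt, gkrq.
N(rcyg) = {cfam, drxc}, |N(rcyg)| = 2.
Vertex rtgv has 2 neighbors: pypp, otsw.
Regular of degree 2 on 83 vertices: a single 83-cycle (edge-transitive).
The 42 distinct eigenvalues: [2.0, 1.9943, 1.9771, 1.9486, 1.909, 1.8584, 1.7972, 1.7257, 1.6443, 1.5535, 1.4538, 1.3457, 1.23, 1.1072, 0.9781, 0.8433, 0.7038, 0.5602, 0.4134, 0.2642, 0.1135, -0.0378, -0.189, -0.339, -0.4871, -0.6324, -0.7741, -0.9114, -1.0434, -1.1694, -1.2888, -1.4008, -1.5047, -1.6001, -1.6862, -1.7627, -1.8291, -1.8851, -1.9302, -1.9643, -1.9871, -1.9986].
Lovász (edge-transitive): ϑ = −83·(-2*cos(pi/83))/((2)−(-2*cos(pi/83))) = 83*cos(pi/83)/(cos(pi/83) + 1).
Numerically 41.48513.
α=41, χ(Ḡ)=42; ϑ=83*cos(pi/83)/(cos(pi/83) + 1) lies between (both strict).

83*cos(pi/83)/(cos(pi/83) + 1)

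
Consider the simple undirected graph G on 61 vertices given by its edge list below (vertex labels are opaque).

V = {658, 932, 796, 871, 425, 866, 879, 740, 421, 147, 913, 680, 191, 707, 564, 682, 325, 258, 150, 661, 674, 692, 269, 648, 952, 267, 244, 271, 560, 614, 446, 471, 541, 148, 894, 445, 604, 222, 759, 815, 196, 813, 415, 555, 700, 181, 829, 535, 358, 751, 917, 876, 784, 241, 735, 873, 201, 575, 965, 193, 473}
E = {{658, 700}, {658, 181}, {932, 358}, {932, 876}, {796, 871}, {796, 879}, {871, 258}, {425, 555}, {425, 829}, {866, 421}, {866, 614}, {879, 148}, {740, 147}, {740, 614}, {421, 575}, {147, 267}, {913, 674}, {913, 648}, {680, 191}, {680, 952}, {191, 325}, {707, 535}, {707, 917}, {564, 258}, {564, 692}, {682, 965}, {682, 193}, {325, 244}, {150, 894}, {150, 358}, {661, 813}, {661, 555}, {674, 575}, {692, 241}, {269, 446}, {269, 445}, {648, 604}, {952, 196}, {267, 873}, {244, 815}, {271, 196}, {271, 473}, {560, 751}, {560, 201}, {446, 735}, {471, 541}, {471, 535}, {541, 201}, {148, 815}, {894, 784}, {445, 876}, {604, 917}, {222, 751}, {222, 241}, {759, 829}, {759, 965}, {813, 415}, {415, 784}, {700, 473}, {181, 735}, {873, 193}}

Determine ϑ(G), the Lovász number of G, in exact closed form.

61*cos(pi/61)/(cos(pi/61) + 1)

N(191) = {680, 325}, |N(191)| = 2.
deg(193) = 2; N(193) = {682, 873}.
N(932) = {358, 876}, |N(932)| = 2.
Vertex 325 has 2 neighbors: 191, 244.
Every vertex has degree 2 (N=61); this is C_{61}, the 61-cycle.
A has 31 distinct eigenvalues ≈ [2.0, 1.989, 1.958, 1.905, 1.833, 1.741, 1.63, 1.502, 1.359, 1.2, 1.03, 0.848, 0.657, 0.459, 0.257, 0.051, -0.154, -0.359, -0.559, -0.753, -0.94, -1.116, -1.281, -1.432, -1.568, -1.688, -1.789, -1.871, -1.934, -1.976, -1.997].
λ_max=2, λ_min=-2*cos(pi/61); ϑ = −61·λ_min/(λ_max−λ_min) = 61*cos(pi/61)/(cos(pi/61) + 1).
= 30.47977… (decimal).
α=30, χ(Ḡ)=31; ϑ=61*cos(pi/61)/(cos(pi/61) + 1) lies between (both strict).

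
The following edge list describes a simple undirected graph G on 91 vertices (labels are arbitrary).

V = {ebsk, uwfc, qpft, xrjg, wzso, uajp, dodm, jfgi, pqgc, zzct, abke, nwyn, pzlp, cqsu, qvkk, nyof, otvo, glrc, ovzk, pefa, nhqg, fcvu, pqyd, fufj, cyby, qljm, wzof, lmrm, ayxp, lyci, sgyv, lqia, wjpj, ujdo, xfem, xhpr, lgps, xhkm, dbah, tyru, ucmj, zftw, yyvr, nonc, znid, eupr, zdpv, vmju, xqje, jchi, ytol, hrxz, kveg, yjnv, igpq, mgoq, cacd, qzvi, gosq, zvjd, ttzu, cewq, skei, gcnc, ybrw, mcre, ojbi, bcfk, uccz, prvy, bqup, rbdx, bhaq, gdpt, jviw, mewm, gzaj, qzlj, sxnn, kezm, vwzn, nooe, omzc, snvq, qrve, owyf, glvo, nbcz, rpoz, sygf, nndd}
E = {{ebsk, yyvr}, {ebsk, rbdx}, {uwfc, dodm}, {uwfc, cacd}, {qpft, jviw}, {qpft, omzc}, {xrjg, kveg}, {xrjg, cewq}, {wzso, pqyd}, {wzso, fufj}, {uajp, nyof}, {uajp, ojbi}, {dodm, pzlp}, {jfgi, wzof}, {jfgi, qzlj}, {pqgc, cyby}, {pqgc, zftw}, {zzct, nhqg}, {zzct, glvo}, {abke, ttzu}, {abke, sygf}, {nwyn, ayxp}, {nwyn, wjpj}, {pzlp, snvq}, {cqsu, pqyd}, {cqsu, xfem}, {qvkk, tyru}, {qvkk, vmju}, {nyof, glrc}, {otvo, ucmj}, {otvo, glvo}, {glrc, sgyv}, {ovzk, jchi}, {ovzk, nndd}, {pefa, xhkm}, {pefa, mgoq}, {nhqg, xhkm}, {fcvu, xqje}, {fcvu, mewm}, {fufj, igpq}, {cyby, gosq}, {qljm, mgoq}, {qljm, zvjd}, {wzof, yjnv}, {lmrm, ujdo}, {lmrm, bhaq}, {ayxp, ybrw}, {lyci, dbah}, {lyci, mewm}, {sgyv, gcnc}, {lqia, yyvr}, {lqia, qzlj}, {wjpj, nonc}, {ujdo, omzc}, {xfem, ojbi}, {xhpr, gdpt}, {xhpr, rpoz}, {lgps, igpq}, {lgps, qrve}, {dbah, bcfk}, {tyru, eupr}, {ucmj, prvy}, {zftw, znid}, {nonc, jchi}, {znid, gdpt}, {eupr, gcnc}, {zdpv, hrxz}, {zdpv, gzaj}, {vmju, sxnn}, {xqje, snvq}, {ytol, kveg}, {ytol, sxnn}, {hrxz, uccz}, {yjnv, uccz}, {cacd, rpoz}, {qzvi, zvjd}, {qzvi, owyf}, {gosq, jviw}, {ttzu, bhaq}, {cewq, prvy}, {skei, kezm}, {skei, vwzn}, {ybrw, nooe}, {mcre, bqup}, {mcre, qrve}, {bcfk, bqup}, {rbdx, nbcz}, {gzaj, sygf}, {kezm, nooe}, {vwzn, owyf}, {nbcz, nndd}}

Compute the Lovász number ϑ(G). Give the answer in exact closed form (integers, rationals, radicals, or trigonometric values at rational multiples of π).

Vertex qvkk has 2 neighbors: tyru, vmju.
deg(glrc) = 2; N(glrc) = {nyof, sgyv}.
N(omzc) = {qpft, ujdo}, |N(omzc)| = 2.
Vertex sgyv has 2 neighbors: glrc, gcnc.
91-vertex 2-regular graph: a single 91-cycle (edge-transitive).
A has 46 distinct eigenvalues ≈ [2.0, 1.995235, 1.980961, 1.957247, 1.924206, 1.881995, 1.830816, 1.770912, 1.702569, 1.626112, 1.541906, 1.450353, 1.351887, 1.24698, 1.136129, 1.019865, 0.898741, 0.773333, 0.644241, 0.512078, 0.377475, 0.241073, 0.103523, -0.034521, -0.172401, -0.309459, -0.445042, -0.578504, -0.70921, -0.836536, -0.959875, -1.07864, -1.192265, -1.300208, -1.401955, -1.497021, -1.584954, -1.665333, -1.737776, -1.801938, -1.857512, -1.904235, -1.941884, -1.970278, -1.989283, -1.998808].
Lovász: ϑ = −91(-2*cos(pi/91))/(2+-(-1)*2*cos(pi/91)) = 91*cos(pi/91)/(cos(pi/91) + 1).
≈ 45.4864402 (to 7 d.p.).
Sandwich: α(G)=45 ≤ ϑ(G)=91*cos(pi/91)/(cos(pi/91) + 1) ≤ χ(Ḡ)=46 (both strict).

91*cos(pi/91)/(cos(pi/91) + 1)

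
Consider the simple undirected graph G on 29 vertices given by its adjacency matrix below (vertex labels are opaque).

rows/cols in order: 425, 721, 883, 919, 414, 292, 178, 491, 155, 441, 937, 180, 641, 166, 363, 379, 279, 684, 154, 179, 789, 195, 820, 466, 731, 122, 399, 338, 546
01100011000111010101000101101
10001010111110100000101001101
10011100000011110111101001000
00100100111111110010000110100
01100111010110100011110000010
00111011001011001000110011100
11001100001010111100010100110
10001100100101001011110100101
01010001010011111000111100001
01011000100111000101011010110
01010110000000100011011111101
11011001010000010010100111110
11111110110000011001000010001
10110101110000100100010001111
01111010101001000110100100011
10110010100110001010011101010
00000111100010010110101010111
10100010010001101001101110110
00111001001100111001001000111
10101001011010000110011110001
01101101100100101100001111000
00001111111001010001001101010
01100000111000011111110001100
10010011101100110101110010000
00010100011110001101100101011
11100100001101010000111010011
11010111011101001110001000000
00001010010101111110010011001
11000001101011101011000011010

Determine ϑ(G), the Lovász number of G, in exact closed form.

sqrt(29)

deg(155) = 14; N(155) = {721, 919, 491, 441, 641, 166, 363, 379, 279, 789, 195, 820, 466, 546}.
deg(820) = 14; N(820) = {721, 883, 155, 441, 937, 379, 279, 684, 154, 179, 789, 195, 122, 399}.
N(731) = {919, 292, 441, 937, 180, 641, 279, 684, 179, 789, 466, 122, 338, 546}, |N(731)| = 14.
Vertex 292 has 14 neighbors: 883, 919, 414, 178, 491, 937, 641, 166, 279, 789, 195, 731, 122, 399.
G on 29 vertices is 14-regular; Paley(29): SR with (k,λ,μ)=(14,6,7).
Distinct eigenvalues (to 6 d.p.): [14.0, 2.192582, -3.192582].
Lovász (edge-transitive): ϑ = −29·(-sqrt(29)/2 - 1/2)/((14)−(-sqrt(29)/2 - 1/2)) = sqrt(29).
ϑ(G) ≈ 5.3851648.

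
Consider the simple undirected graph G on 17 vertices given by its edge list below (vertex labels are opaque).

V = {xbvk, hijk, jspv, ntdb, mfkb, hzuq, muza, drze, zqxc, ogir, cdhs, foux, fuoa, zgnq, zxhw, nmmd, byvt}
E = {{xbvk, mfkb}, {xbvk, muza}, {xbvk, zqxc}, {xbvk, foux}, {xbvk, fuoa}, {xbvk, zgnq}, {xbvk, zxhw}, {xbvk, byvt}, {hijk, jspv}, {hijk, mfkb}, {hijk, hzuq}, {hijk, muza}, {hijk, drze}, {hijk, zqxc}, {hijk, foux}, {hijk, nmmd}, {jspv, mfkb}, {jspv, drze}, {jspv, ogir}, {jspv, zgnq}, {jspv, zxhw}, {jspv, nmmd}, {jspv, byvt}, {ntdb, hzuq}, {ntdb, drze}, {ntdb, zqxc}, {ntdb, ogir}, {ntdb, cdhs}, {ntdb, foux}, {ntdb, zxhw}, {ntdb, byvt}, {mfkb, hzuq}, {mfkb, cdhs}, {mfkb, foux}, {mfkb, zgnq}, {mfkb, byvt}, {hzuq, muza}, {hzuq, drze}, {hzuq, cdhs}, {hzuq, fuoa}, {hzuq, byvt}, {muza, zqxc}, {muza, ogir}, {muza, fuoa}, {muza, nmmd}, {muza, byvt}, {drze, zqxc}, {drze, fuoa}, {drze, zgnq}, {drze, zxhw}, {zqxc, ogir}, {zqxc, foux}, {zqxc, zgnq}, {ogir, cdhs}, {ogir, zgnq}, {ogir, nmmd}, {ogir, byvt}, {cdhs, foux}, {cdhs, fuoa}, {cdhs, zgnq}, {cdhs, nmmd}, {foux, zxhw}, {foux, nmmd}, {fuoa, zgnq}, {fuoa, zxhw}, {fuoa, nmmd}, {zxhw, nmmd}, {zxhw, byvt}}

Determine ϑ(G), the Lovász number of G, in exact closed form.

N(nmmd) = {hijk, jspv, muza, ogir, cdhs, foux, fuoa, zxhw}, |N(nmmd)| = 8.
deg(byvt) = 8; N(byvt) = {xbvk, jspv, ntdb, mfkb, hzuq, muza, ogir, zxhw}.
N(xbvk) = {mfkb, muza, zqxc, foux, fuoa, zgnq, zxhw, byvt}, |N(xbvk)| = 8.
Vertex cdhs has 8 neighbors: ntdb, mfkb, hzuq, ogir, foux, fuoa, zgnq, nmmd.
Regular of degree 8 on 17 vertices: Paley(17): SR with (k,λ,μ)=(8,3,4).
spec(A) ≈ [8.0, 1.562, -2.562] (distinct, 3 d.p.).
Lovász: ϑ = −17(-sqrt(17)/2 - 1/2)/(8+-(-sqrt(17)/2 - 1/2)) = sqrt(17).
Numerically 4.123106.

sqrt(17)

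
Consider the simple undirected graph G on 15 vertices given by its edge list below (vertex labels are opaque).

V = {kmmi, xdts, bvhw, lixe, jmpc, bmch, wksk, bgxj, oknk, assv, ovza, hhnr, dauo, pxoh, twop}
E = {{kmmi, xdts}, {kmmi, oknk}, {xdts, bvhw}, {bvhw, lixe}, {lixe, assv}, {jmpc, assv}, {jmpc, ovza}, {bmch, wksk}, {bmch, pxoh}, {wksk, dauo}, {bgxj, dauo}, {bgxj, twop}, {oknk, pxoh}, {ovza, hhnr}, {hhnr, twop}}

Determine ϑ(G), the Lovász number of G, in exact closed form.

N(ovza) = {jmpc, hhnr}, |N(ovza)| = 2.
deg(hhnr) = 2; N(hhnr) = {ovza, twop}.
Vertex lixe has 2 neighbors: bvhw, assv.
deg(pxoh) = 2; N(pxoh) = {bmch, oknk}.
15-vertex 2-regular graph: this is C_{15}, the 15-cycle.
The 8 distinct eigenvalues: [2.0, 1.82709, 1.33826, 0.61803, -0.20906, -1.0, -1.61803, -1.9563].
Lovász (edge-transitive): ϑ = −15·(-2*cos(pi/15))/((2)−(-2*cos(pi/15))) = 15*cos(pi/15)/(cos(pi/15) + 1).
≈ 7.417148248 (to 9 d.p.).
α=7, χ(Ḡ)=8; ϑ=15*cos(pi/15)/(cos(pi/15) + 1) lies between (both strict).

15*cos(pi/15)/(cos(pi/15) + 1)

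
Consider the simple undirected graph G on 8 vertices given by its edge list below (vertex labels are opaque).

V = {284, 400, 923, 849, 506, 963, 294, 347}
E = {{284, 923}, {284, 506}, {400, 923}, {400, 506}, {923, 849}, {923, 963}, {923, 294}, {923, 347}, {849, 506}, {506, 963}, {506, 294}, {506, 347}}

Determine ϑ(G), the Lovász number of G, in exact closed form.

N(347) = {923, 506}, |N(347)| = 2.
N(849) = {923, 506}, |N(849)| = 2.
N(506) = {284, 400, 849, 963, 294, 347}, |N(506)| = 6.
N(923) = {284, 400, 849, 963, 294, 347}, |N(923)| = 6.
K_{6,2} (perfect); ϑ(G) = α(G) = max{6,2} = 6.
≈ 6.00000 (to 5 d.p.).
Lovász sandwich 6 ≤ 6 ≤ 6: collapsed.

6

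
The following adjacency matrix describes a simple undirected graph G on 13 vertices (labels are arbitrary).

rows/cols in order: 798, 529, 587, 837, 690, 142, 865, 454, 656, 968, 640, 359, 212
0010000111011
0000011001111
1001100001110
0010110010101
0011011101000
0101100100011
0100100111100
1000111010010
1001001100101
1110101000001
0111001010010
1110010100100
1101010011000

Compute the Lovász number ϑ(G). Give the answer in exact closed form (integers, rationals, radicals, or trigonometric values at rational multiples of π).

Vertex 529 has 6 neighbors: 142, 865, 968, 640, 359, 212.
N(359) = {798, 529, 587, 142, 454, 640}, |N(359)| = 6.
N(640) = {529, 587, 837, 865, 656, 359}, |N(640)| = 6.
N(798) = {587, 454, 656, 968, 359, 212}, |N(798)| = 6.
deg(v) = 6 for all v (|V|=13); strongly regular (13,6,2,3).
spec(A) ≈ [6.0, 1.303, -2.303] (distinct, 3 d.p.).
With N=13: ϑ(G) = 13·(-(-sqrt(13)/2 - 1/2))/(6−(-sqrt(13)/2 - 1/2)) = sqrt(13).
= 3.60555… (decimal).

sqrt(13)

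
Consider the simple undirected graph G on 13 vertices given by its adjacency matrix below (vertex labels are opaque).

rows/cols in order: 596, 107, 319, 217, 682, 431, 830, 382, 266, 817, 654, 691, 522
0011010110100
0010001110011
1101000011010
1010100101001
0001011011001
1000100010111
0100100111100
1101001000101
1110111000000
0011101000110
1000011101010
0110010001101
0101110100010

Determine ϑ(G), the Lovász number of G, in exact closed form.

sqrt(13)

Vertex 596 has 6 neighbors: 319, 217, 431, 382, 266, 654.
deg(830) = 6; N(830) = {107, 682, 382, 266, 817, 654}.
N(217) = {596, 319, 682, 382, 817, 522}, |N(217)| = 6.
N(431) = {596, 682, 266, 654, 691, 522}, |N(431)| = 6.
6-regular, N=13; SR(13,6,2,3) — a Paley graph.
The 3 distinct eigenvalues: [6.0, 1.30278, -2.30278].
With N=13: ϑ(G) = 13·(-(-sqrt(13)/2 - 1/2))/(6−(-sqrt(13)/2 - 1/2)) = sqrt(13).
= 3.605551… (decimal).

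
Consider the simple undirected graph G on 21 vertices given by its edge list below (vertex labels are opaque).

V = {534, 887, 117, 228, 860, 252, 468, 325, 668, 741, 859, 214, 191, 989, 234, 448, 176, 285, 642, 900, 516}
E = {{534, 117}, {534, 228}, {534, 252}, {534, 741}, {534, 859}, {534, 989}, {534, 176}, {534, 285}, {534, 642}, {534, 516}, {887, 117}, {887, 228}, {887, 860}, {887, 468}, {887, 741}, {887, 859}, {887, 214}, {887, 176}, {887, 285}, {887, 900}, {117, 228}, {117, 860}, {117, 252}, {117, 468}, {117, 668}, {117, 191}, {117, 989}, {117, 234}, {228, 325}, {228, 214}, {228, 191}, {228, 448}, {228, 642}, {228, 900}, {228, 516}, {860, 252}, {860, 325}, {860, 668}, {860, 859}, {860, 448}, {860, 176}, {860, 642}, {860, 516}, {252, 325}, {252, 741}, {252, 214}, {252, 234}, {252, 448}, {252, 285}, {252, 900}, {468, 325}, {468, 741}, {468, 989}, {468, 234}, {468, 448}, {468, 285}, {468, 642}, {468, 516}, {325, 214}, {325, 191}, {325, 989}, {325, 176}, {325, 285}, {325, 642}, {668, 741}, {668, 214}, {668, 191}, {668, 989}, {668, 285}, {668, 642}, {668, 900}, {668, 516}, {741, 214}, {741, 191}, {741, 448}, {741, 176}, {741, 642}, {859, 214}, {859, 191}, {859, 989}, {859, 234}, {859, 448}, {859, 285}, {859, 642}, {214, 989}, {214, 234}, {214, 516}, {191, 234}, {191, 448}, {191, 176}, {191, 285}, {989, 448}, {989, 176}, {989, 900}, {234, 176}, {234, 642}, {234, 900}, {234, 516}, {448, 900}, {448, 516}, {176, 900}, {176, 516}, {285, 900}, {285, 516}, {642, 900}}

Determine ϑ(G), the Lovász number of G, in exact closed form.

6

N(900) = {887, 228, 252, 668, 989, 234, 448, 176, 285, 642}, |N(900)| = 10.
deg(234) = 10; N(234) = {117, 252, 468, 859, 214, 191, 176, 642, 900, 516}.
N(989) = {534, 117, 468, 325, 668, 859, 214, 448, 176, 900}, |N(989)| = 10.
deg(860) = 10; N(860) = {887, 117, 252, 325, 668, 859, 448, 176, 642, 516}.
10-regular, N=21; this is K(7,2), the Kneser graph.
A has 3 distinct eigenvalues ≈ [10.0, 1.0, -4.0].
−21·(-4) / ((10)−(-4)) = 6 = ϑ(G).
Numerically 6.000000.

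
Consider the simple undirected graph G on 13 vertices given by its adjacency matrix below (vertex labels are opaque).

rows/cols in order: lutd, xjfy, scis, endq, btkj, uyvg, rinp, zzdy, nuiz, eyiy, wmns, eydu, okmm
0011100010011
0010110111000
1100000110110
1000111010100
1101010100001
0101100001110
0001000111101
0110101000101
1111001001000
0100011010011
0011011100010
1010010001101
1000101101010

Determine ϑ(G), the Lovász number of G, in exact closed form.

sqrt(13)

deg(lutd) = 6; N(lutd) = {scis, endq, btkj, nuiz, eydu, okmm}.
deg(nuiz) = 6; N(nuiz) = {lutd, xjfy, scis, endq, rinp, eyiy}.
N(uyvg) = {xjfy, endq, btkj, eyiy, wmns, eydu}, |N(uyvg)| = 6.
Vertex eydu has 6 neighbors: lutd, scis, uyvg, eyiy, wmns, okmm.
13-vertex 6-regular graph: strongly regular (13,6,2,3).
A has 3 distinct eigenvalues ≈ [6.0, 1.30278, -2.30278].
λ_max=6, λ_min=-sqrt(13)/2 - 1/2; ϑ = −13·λ_min/(λ_max−λ_min) = sqrt(13).
= 3.605551275… (decimal).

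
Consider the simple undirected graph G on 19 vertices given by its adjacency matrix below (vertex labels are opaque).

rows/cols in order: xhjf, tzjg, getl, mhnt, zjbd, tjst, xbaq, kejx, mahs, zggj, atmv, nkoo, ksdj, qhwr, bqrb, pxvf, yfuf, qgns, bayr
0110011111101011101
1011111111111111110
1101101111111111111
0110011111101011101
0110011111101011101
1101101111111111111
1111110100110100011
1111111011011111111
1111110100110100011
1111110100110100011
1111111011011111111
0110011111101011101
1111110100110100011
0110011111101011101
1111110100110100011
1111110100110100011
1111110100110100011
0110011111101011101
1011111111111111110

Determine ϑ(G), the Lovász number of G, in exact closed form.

Vertex xbaq has 12 neighbors: xhjf, tzjg, getl, mhnt, zjbd, tjst, kejx, atmv, nkoo, qhwr, qgns, bayr.
N(xhjf) = {tzjg, getl, tjst, xbaq, kejx, mahs, zggj, atmv, ksdj, bqrb, pxvf, yfuf, bayr}, |N(xhjf)| = 13.
Vertex tzjg has 17 neighbors: xhjf, getl, mhnt, zjbd, tjst, xbaq, kejx, mahs, zggj, atmv, nkoo, ksdj, qhwr, bqrb, pxvf, yfuf, qgns.
Vertex zggj has 12 neighbors: xhjf, tzjg, getl, mhnt, zjbd, tjst, kejx, atmv, nkoo, qhwr, qgns, bayr.
Complete 5-partite, parts [7, 6, 2, 2, 2]: perfect, ϑ = α = 7.
Numerically 7.000000.
7 ≤ 7 ≤ 7: collapsed.

7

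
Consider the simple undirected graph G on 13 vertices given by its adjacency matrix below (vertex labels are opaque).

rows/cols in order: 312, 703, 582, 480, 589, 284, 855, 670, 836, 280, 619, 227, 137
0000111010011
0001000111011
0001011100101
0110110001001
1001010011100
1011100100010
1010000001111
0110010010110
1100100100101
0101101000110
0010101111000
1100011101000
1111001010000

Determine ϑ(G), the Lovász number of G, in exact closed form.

sqrt(13)

deg(284) = 6; N(284) = {312, 582, 480, 589, 670, 227}.
N(589) = {312, 480, 284, 836, 280, 619}, |N(589)| = 6.
Vertex 227 has 6 neighbors: 312, 703, 284, 855, 670, 280.
Vertex 480 has 6 neighbors: 703, 582, 589, 284, 280, 137.
deg(v) = 6 for all v (|V|=13); strongly regular (13,6,2,3).
The 3 distinct eigenvalues: [6.0, 1.302776, -2.302776].
With N=13: ϑ(G) = 13·(-(-sqrt(13)/2 - 1/2))/(6−(-sqrt(13)/2 - 1/2)) = sqrt(13).
≈ 3.605551 (to 6 d.p.).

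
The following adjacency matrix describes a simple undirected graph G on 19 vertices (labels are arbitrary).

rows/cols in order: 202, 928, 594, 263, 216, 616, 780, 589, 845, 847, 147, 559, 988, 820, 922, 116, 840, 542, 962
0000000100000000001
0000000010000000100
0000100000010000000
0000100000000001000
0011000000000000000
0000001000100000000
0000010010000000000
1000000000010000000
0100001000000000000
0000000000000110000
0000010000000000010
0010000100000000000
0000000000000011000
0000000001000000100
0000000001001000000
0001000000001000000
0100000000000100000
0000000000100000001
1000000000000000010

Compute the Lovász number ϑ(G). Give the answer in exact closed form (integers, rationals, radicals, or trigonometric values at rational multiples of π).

deg(962) = 2; N(962) = {202, 542}.
deg(840) = 2; N(840) = {928, 820}.
deg(589) = 2; N(589) = {202, 559}.
deg(147) = 2; N(147) = {616, 542}.
deg(v) = 2 for all v (|V|=19); this is C_{19}, the 19-cycle.
A has 10 distinct eigenvalues ≈ [2.0, 1.892, 1.578, 1.094, 0.491, -0.165, -0.803, -1.355, -1.759, -1.973].
ϑ = −N·λ_min/(λ_max−λ_min) = −19·(-2*cos(pi/19))/(2−(-2*cos(pi/19))) = 19*cos(pi/19)/(cos(pi/19) + 1).
Numerically 9.4347714.
Lovász sandwich 9 ≤ 19*cos(pi/19)/(cos(pi/19) + 1) ≤ 10: both strict.

19*cos(pi/19)/(cos(pi/19) + 1)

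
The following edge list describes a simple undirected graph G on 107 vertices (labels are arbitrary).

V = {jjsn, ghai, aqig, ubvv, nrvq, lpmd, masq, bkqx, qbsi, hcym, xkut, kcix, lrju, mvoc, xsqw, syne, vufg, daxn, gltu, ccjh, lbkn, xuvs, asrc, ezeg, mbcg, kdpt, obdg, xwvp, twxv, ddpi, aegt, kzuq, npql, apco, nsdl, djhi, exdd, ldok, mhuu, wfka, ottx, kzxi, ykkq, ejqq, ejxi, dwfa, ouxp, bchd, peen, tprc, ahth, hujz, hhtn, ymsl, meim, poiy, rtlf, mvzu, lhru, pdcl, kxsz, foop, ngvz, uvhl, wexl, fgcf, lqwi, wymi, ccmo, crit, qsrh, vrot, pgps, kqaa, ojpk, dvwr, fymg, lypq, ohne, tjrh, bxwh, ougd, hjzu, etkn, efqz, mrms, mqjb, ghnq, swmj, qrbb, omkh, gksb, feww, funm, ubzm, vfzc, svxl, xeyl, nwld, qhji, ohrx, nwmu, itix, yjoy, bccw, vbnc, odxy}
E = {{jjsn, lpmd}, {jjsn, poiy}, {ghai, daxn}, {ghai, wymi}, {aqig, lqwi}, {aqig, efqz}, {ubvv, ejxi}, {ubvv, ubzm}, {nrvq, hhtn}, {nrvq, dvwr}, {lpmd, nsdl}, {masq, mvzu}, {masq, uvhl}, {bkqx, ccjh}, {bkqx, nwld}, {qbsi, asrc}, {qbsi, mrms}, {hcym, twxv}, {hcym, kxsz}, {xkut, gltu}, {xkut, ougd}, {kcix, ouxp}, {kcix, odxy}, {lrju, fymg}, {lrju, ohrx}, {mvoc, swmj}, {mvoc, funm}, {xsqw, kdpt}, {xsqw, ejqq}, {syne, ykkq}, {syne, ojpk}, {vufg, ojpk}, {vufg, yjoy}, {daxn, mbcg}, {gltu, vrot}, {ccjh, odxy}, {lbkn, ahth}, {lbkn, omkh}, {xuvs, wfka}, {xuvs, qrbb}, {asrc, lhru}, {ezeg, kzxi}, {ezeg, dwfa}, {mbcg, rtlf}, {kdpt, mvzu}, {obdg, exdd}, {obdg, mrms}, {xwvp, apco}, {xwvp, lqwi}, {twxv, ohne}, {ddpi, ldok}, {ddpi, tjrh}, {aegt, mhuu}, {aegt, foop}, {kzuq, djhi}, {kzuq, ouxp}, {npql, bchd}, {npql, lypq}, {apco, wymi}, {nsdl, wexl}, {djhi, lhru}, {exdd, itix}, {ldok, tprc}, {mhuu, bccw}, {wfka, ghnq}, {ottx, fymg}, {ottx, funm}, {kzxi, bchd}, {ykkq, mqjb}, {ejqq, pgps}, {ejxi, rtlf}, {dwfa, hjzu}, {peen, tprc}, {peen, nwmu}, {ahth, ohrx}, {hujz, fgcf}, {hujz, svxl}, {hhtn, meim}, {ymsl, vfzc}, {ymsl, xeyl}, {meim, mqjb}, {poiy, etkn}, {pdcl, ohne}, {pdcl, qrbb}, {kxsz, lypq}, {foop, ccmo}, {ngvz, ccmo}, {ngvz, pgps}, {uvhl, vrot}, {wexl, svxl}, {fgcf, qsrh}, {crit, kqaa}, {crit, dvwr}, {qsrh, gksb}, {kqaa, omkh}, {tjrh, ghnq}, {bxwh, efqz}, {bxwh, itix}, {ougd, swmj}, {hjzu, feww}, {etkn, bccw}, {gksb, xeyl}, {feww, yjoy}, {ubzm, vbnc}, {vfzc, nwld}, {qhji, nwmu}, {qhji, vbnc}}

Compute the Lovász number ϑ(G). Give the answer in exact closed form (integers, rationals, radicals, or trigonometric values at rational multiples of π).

107*cos(pi/107)/(cos(pi/107) + 1)

N(pgps) = {ejqq, ngvz}, |N(pgps)| = 2.
Vertex feww has 2 neighbors: hjzu, yjoy.
deg(xkut) = 2; N(xkut) = {gltu, ougd}.
N(ohrx) = {lrju, ahth}, |N(ohrx)| = 2.
Every vertex has degree 2 (N=107); the odd cycle C_{107}.
spec(A) ≈ [2.0, 1.997, 1.986, 1.969, 1.945, 1.914, 1.877, 1.833, 1.783, 1.727, 1.665, 1.597, 1.524, 1.445, 1.361, 1.273, 1.18, 1.084, 0.983, 0.879, 0.772, 0.663, 0.551, 0.437, 0.322, 0.205, 0.088, -0.029, -0.147, -0.263, -0.379, -0.494, -0.607, -0.718, -0.826, -0.931, -1.034, -1.132, -1.227, -1.318, -1.404, -1.485, -1.561, -1.632, -1.697, -1.756, -1.809, -1.856, -1.897, -1.931, -1.958, -1.978, -1.992, -1.999] (distinct, 3 d.p.).
Lovász (edge-transitive): ϑ = −107·(-2*cos(pi/107))/((2)−(-2*cos(pi/107))) = 107*cos(pi/107)/(cos(pi/107) + 1).
= 53.48846843… (decimal).
53 ≤ 107*cos(pi/107)/(cos(pi/107) + 1) ≤ 54: both strict.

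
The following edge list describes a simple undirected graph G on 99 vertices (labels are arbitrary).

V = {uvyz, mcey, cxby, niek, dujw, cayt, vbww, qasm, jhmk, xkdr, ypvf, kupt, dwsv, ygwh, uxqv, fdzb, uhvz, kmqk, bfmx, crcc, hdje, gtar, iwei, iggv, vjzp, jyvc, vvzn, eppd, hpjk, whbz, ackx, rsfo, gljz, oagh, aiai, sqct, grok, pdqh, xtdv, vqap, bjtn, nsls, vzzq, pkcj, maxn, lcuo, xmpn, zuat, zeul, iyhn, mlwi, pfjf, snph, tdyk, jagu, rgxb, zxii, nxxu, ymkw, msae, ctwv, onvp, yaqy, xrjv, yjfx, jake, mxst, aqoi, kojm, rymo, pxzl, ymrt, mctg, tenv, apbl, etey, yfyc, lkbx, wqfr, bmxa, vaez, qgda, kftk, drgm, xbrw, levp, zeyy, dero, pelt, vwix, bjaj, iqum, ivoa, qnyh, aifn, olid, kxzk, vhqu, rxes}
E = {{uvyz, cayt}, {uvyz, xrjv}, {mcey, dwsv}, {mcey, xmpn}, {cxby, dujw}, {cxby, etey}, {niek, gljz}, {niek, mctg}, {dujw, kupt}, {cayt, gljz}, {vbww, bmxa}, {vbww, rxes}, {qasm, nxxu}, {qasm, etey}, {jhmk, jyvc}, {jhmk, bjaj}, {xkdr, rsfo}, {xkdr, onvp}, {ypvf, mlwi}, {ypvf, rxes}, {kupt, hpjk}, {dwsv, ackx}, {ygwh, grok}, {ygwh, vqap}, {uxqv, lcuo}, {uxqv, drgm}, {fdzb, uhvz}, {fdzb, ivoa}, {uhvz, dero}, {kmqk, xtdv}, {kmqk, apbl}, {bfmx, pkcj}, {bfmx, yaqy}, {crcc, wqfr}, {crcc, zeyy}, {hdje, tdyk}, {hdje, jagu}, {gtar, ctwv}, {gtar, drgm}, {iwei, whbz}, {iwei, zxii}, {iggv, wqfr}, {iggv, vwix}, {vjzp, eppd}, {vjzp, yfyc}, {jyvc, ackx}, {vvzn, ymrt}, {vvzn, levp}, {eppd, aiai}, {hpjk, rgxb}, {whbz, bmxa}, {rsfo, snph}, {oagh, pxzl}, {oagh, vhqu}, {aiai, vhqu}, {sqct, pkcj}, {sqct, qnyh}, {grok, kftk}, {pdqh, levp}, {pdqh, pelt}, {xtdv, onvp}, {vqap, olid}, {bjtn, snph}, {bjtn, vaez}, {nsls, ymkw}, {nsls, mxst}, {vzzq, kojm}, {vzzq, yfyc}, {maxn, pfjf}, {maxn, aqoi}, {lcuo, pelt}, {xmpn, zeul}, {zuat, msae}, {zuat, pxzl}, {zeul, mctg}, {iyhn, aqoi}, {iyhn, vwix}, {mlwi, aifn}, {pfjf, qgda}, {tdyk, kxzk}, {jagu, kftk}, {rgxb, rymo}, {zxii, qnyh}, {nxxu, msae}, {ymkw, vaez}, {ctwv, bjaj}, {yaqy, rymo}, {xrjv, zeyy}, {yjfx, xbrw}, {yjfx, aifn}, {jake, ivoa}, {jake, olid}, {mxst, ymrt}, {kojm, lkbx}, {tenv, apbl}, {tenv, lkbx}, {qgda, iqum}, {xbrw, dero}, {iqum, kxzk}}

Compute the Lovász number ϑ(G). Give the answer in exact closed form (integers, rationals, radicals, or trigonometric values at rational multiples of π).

99*cos(pi/99)/(cos(pi/99) + 1)

Vertex iwei has 2 neighbors: whbz, zxii.
Vertex etey has 2 neighbors: cxby, qasm.
deg(yjfx) = 2; N(yjfx) = {xbrw, aifn}.
Vertex ivoa has 2 neighbors: fdzb, jake.
2-regular, N=99; this is C_{99}, the 99-cycle.
The 50 distinct eigenvalues: [2.0, 1.996, 1.984, 1.964, 1.936, 1.9, 1.857, 1.806, 1.748, 1.683, 1.611, 1.532, 1.447, 1.357, 1.261, 1.16, 1.054, 0.945, 0.831, 0.714, 0.594, 0.472, 0.347, 0.222, 0.095, -0.032, -0.158, -0.285, -0.41, -0.533, -0.654, -0.773, -0.888, -1.0, -1.108, -1.211, -1.31, -1.403, -1.491, -1.572, -1.647, -1.716, -1.778, -1.832, -1.879, -1.919, -1.951, -1.975, -1.991, -1.999].
ϑ = −N·λ_min/(λ_max−λ_min) = −99·(-2*cos(pi/99))/(2−(-2*cos(pi/99))) = 99*cos(pi/99)/(cos(pi/99) + 1).
≈ 49.48754 (to 5 d.p.).
Check 49 ≤ 99*cos(pi/99)/(cos(pi/99) + 1) ≤ 50: both strict.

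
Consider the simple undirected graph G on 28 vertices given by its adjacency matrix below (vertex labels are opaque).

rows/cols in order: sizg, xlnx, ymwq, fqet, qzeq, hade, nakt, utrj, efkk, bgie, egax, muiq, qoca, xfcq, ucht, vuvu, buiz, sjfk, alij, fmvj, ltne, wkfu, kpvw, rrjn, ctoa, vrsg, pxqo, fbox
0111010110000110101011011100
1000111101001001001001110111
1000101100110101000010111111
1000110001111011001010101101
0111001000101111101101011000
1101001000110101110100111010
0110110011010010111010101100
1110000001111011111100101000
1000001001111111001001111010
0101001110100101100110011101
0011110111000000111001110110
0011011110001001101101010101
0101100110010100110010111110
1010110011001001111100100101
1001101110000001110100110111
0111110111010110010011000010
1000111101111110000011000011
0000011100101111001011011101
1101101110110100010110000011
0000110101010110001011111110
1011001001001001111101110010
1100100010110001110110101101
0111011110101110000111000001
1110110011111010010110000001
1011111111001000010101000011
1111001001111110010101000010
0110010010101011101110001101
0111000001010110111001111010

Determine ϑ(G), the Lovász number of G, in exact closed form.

deg(fqet) = 15; N(fqet) = {sizg, qzeq, hade, bgie, egax, muiq, qoca, ucht, vuvu, alij, ltne, kpvw, ctoa, vrsg, fbox}.
Vertex ltne has 15 neighbors: sizg, ymwq, fqet, nakt, bgie, qoca, vuvu, buiz, sjfk, alij, fmvj, wkfu, kpvw, rrjn, pxqo.
deg(vrsg) = 15; N(vrsg) = {sizg, xlnx, ymwq, fqet, nakt, bgie, egax, muiq, qoca, xfcq, ucht, sjfk, fmvj, wkfu, pxqo}.
Vertex efkk has 15 neighbors: sizg, nakt, bgie, egax, muiq, qoca, xfcq, ucht, vuvu, alij, wkfu, kpvw, rrjn, ctoa, pxqo.
15-regular, N=28; Kneser K(8,2) on C(8,2)=28 vertices.
spec(A) ≈ [15.0, 1.0, -5.0] (distinct, 4 d.p.).
Lovász (edge-transitive): ϑ = −28·(-5)/((15)−(-5)) = 7.
≈ 7.0000 (to 4 d.p.).

7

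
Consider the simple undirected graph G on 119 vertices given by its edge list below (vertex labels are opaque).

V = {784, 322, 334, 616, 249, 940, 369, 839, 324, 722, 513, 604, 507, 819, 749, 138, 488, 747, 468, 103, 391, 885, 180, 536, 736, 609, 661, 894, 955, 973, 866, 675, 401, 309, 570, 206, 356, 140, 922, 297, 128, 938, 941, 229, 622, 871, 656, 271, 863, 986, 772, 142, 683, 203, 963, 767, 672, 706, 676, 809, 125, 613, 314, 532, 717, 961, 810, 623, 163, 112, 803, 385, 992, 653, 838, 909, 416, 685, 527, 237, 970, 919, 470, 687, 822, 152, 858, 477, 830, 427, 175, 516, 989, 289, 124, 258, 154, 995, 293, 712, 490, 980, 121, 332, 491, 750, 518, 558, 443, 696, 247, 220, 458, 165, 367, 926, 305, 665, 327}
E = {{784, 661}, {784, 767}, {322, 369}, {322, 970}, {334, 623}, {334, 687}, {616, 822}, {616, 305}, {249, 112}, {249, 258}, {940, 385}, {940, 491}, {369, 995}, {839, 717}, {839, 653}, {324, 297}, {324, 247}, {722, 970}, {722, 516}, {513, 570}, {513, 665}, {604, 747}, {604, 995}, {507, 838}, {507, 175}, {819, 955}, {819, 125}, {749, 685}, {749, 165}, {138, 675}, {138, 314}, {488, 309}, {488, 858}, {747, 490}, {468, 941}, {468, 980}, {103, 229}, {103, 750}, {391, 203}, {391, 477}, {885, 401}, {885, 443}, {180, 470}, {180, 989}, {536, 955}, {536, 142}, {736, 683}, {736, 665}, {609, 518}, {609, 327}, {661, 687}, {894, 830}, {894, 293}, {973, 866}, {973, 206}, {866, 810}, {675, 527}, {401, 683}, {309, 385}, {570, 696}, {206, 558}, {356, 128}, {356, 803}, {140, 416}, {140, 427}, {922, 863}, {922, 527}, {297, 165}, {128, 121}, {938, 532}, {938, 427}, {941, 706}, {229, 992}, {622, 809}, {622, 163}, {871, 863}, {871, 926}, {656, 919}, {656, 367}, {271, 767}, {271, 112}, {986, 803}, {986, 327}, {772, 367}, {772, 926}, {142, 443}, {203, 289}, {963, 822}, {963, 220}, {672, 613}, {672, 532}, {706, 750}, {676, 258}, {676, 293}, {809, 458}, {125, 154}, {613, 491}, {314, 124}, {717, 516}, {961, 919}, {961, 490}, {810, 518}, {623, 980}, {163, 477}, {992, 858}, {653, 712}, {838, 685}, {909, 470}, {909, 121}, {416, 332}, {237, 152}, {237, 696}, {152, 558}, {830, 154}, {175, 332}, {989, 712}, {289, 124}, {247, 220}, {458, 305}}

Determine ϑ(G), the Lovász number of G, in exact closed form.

N(334) = {623, 687}, |N(334)| = 2.
Vertex 989 has 2 neighbors: 180, 712.
Vertex 830 has 2 neighbors: 894, 154.
Vertex 154 has 2 neighbors: 125, 830.
Every vertex has degree 2 (N=119); this is C_{119}, the 119-cycle.
spec(A) ≈ [2.0, 1.9972, 1.9889, 1.975, 1.9556, 1.9307, 1.9005, 1.8649, 1.8242, 1.7784, 1.7276, 1.672, 1.6118, 1.5471, 1.478, 1.4048, 1.3278, 1.247, 1.1627, 1.0752, 0.9847, 0.8915, 0.7957, 0.6978, 0.5979, 0.4964, 0.3934, 0.2894, 0.1845, 0.0792, -0.0264, -0.1319, -0.237, -0.3415, -0.445, -0.5473, -0.6481, -0.747, -0.8439, -0.9384, -1.0303, -1.1194, -1.2053, -1.2878, -1.3668, -1.4419, -1.5131, -1.58, -1.6425, -1.7004, -1.7536, -1.8019, -1.8452, -1.8834, -1.9163, -1.9438, -1.9659, -1.9826, -1.9937, -1.9993] (distinct, 4 d.p.).
Lovász: ϑ = −119(-2*cos(pi/119))/(2+-(-1)*2*cos(pi/119)) = 119*cos(pi/119)/(cos(pi/119) + 1).
≈ 59.4896316 (to 7 d.p.).
Sandwich: α(G)=59 ≤ ϑ(G)=119*cos(pi/119)/(cos(pi/119) + 1) ≤ χ(Ḡ)=60 (both strict).

119*cos(pi/119)/(cos(pi/119) + 1)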